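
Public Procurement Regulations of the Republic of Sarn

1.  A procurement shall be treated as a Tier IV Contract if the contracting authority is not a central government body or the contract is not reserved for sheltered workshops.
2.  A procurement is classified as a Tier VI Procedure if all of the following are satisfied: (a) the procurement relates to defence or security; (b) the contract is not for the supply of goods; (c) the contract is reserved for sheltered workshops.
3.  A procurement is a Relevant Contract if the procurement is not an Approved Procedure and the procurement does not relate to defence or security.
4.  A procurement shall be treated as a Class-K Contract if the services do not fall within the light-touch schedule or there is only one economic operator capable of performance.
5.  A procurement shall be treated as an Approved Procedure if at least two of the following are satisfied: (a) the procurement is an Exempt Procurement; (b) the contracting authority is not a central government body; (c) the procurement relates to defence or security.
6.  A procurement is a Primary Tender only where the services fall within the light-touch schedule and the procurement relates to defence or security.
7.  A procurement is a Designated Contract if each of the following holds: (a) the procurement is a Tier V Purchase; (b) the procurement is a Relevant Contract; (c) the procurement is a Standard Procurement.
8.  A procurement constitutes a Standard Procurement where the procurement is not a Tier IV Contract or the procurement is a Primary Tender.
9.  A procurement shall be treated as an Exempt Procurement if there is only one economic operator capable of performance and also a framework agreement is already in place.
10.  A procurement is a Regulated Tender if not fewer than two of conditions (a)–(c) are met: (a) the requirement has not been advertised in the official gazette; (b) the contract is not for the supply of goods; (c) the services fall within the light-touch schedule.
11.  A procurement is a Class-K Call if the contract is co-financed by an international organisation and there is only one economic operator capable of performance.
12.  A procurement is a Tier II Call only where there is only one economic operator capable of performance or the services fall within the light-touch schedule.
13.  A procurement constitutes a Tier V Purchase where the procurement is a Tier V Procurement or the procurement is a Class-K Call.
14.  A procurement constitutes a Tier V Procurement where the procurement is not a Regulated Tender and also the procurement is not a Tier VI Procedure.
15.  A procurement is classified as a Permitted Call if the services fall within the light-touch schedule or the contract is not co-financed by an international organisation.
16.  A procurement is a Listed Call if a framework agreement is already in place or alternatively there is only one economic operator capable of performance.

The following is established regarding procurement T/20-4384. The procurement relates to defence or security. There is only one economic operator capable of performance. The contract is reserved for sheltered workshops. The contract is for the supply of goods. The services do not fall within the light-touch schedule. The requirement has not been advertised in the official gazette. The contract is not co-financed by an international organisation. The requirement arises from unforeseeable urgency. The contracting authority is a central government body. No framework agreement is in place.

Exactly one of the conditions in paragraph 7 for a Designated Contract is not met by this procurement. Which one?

paragraph 10 — Regulated Tender: the requirement has not been advertised in the official gazette? yes; the contract is not for the supply of goods? no; the services fall within the light-touch schedule? no — 1 of 3 hold (need ≥2) → not satisfied.
paragraph 2 — Tier VI Procedure: [the procurement relates to defence or security? yes] AND [the contract is not for the supply of goods? no] AND [the contract is reserved for sheltered workshops? yes] → not satisfied.
paragraph 14 — Tier V Procurement: [not a Regulated Tender (paragraph 10)? yes] AND [not a Tier VI Procedure (paragraph 2)? yes] → satisfied.
paragraph 11 — Class-K Call: [the contract is co-financed by an international organisation? no] AND [there is only one economic operator capable of performance? yes] → not satisfied.
paragraph 13 — Tier V Purchase: [Tier V Procurement (paragraph 14)? yes] OR [Class-K Call (paragraph 11)? no] → satisfied.
paragraph 9 — Exempt Procurement: [there is only one economic operator capable of performance? yes] AND [a framework agreement is already in place? no] → not satisfied.
paragraph 5 — Approved Procedure: Exempt Procurement (paragraph 9)? no; the contracting authority is not a central government body? no; the procurement relates to defence or security? yes — 1 of 3 hold (need ≥2) → not satisfied.
paragraph 3 — Relevant Contract: [not an Approved Procedure (paragraph 5)? yes] AND [the procurement does not relate to defence or security? no] → not satisfied.
paragraph 1 — Tier IV Contract: [the contracting authority is not a central government body? no] OR [the contract is not reserved for sheltered workshops? no] → not satisfied.
paragraph 6 — Primary Tender: [the services fall within the light-touch schedule? no] AND [the procurement relates to defence or security? yes] → not satisfied.
paragraph 8 — Standard Procurement: [not a Tier IV Contract (paragraph 1)? yes] OR [Primary Tender (paragraph 6)? no] → satisfied.
paragraph 7 — Designated Contract: [Tier V Purchase (paragraph 13)? yes] AND [Relevant Contract (paragraph 3)? no] AND [Standard Procurement (paragraph 8)? yes] → not satisfied.

Relevant Contract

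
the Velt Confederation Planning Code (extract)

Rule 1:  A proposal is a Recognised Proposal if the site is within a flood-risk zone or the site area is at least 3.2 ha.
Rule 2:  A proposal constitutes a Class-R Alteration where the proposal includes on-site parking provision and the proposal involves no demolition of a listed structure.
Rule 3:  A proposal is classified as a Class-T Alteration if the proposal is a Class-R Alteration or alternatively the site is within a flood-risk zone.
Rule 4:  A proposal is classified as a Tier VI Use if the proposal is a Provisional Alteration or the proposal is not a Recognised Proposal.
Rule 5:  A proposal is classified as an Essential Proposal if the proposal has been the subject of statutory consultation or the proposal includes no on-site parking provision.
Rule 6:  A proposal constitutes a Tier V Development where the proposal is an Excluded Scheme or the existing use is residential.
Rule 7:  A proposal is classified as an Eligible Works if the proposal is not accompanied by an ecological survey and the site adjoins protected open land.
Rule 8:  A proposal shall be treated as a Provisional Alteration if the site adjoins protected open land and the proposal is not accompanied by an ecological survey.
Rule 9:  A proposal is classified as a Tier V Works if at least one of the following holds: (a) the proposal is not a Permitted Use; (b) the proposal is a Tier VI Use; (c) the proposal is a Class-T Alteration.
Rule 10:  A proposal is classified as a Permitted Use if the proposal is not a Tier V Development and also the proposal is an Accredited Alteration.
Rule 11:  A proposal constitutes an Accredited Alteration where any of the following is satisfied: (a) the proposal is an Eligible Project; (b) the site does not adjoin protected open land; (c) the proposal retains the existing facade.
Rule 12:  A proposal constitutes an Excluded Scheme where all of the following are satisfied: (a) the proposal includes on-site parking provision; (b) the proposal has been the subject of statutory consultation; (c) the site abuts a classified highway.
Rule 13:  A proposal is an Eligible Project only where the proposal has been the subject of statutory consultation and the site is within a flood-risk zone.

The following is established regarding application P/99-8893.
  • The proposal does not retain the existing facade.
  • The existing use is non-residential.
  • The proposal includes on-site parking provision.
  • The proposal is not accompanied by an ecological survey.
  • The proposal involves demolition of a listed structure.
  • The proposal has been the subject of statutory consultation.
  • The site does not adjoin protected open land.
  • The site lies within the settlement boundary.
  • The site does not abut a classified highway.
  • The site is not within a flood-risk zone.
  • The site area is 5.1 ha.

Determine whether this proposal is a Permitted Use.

rule 12 — Excluded Scheme: [the proposal includes on-site parking provision? yes] AND [the proposal has been the subject of statutory consultation? yes] AND [the site abuts a classified highway? no] → not satisfied.
rule 6 — Tier V Development: [Excluded Scheme (rule 12)? no] OR [the existing use is residential? no] → not satisfied.
rule 13 — Eligible Project: [the proposal has been the subject of statutory consultation? yes] AND [the site is within a flood-risk zone? no] → not satisfied.
rule 11 — Accredited Alteration: [Eligible Project (rule 13)? no] OR [the site does not adjoin protected open land? yes] OR [the proposal retains the existing facade? no] → satisfied.
rule 10 — Permitted Use: [not a Tier V Development (rule 6)? yes] AND [Accredited Alteration (rule 11)? yes] → satisfied.

Yes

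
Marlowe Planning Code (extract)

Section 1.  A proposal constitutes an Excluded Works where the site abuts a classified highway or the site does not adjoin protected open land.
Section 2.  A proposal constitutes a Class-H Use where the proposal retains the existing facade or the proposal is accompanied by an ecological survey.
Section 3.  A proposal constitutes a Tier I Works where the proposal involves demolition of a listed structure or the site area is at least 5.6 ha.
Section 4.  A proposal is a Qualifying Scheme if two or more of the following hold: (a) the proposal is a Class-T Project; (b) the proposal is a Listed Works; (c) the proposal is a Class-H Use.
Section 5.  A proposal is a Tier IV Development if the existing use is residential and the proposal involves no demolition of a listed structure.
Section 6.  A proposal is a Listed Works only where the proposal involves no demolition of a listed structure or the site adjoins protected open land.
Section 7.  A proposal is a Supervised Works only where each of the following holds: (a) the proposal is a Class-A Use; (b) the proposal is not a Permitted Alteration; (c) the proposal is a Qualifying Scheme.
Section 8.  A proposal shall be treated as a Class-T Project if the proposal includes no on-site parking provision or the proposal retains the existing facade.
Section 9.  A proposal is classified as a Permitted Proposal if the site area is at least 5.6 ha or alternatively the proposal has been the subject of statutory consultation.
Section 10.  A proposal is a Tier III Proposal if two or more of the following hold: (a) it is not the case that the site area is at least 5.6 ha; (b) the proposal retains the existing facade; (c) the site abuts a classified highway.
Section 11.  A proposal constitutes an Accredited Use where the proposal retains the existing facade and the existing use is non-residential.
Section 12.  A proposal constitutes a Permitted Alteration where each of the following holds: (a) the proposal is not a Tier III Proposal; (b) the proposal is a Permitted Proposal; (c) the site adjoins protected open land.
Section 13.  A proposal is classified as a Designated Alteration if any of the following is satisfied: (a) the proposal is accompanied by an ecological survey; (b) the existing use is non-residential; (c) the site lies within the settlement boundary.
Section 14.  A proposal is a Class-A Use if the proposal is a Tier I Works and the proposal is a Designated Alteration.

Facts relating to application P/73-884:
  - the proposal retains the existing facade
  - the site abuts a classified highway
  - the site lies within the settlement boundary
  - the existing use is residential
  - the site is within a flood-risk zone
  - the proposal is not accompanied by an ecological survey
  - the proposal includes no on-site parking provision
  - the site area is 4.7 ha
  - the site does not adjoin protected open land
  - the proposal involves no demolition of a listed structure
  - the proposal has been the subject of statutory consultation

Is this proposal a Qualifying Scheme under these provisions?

Yes

Under section 8: the proposal includes no on-site parking provision? yes; or the proposal retains the existing facade? yes. So the proposal is a Class-T Project.
Under section 6: the proposal involves no demolition of a listed structure? yes; or the site adjoins protected open land? no. So the proposal is a Listed Works.
Under section 2: the proposal retains the existing facade? yes; or the proposal is accompanied by an ecological survey? no. So the proposal is a Class-H Use.
Under section 4: Class-T Project (section 8)? yes; Listed Works (section 6)? yes; Class-H Use (section 2)? yes — 3 of 3 hold (need ≥2) → satisfied.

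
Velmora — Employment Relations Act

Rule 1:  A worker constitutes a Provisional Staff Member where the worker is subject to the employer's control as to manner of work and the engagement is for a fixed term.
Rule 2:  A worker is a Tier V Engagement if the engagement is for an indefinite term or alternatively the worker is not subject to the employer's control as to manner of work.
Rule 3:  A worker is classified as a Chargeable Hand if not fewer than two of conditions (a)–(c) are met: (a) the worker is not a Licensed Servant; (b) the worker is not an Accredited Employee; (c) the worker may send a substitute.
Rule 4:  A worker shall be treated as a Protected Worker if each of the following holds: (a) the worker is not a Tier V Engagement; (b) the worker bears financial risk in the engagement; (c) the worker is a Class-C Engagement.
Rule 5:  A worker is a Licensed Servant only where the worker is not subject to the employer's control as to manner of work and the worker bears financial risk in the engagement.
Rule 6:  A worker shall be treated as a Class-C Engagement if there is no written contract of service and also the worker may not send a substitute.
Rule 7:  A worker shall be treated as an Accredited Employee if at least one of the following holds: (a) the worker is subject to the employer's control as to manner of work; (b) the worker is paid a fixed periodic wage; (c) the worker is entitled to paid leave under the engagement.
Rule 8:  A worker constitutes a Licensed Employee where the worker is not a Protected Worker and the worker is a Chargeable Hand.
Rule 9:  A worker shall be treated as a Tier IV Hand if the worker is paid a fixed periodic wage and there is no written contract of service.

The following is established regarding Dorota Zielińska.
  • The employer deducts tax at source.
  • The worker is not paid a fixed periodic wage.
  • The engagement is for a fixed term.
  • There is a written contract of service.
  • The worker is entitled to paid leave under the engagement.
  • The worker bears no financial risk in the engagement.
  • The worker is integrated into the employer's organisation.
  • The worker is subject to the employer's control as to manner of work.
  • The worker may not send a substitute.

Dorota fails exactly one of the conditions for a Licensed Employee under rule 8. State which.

Chargeable Hand

rule 2 — Tier V Engagement: [the engagement is for an indefinite term? no] OR [the worker is not subject to the employer's control as to manner of work? no] → not satisfied.
rule 6 — Class-C Engagement: [there is no written contract of service? no] AND [the worker may not send a substitute? yes] → not satisfied.
rule 4 — Protected Worker: [not a Tier V Engagement (rule 2)? yes] AND [the worker bears financial risk in the engagement? no] AND [Class-C Engagement (rule 6)? no] → not satisfied.
rule 5 — Licensed Servant: [the worker is not subject to the employer's control as to manner of work? no] AND [the worker bears financial risk in the engagement? no] → not satisfied.
rule 7 — Accredited Employee: [the worker is subject to the employer's control as to manner of work? yes] OR [the worker is paid a fixed periodic wage? no] OR [the worker is entitled to paid leave under the engagement? yes] → satisfied.
rule 3 — Chargeable Hand: not a Licensed Servant (rule 5)? yes; not an Accredited Employee (rule 7)? no; the worker may send a substitute? no — 1 of 3 hold (need ≥2) → not satisfied.
rule 8 — Licensed Employee: [not a Protected Worker (rule 4)? yes] AND [Chargeable Hand (rule 3)? no] → not satisfied.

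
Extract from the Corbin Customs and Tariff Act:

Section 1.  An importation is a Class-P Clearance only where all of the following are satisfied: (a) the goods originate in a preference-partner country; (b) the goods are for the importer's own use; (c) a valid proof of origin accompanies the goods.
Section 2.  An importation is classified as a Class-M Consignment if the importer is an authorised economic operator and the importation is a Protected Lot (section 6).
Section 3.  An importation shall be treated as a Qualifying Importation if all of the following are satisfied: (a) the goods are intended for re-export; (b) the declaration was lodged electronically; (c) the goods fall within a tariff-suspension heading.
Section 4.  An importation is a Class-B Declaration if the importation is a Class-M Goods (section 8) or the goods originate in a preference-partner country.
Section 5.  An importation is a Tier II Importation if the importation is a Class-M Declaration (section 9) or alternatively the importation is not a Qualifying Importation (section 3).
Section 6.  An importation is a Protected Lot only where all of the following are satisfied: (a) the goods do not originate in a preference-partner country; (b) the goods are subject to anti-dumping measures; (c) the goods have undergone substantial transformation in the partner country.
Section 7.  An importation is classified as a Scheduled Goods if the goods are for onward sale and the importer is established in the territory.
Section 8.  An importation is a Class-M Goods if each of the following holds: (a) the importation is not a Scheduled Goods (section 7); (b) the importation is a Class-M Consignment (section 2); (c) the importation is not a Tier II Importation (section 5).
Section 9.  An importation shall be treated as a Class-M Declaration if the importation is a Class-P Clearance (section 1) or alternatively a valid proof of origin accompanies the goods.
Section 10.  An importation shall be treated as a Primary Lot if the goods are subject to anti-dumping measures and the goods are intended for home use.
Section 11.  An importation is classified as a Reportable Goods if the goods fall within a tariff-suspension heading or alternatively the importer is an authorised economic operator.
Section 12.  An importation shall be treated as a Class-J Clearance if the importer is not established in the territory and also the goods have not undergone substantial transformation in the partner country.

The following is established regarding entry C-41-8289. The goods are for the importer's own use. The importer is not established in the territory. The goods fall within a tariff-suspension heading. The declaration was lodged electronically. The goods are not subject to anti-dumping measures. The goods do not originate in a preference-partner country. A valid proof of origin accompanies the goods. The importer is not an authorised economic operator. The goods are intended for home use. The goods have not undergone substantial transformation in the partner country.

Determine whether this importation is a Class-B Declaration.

section 7 — Scheduled Goods: [the goods are for onward sale? no] AND [the importer is established in the territory? no] → not satisfied.
section 6 — Protected Lot: [the goods do not originate in a preference-partner country? yes] AND [the goods are subject to anti-dumping measures? no] AND [the goods have undergone substantial transformation in the partner country? no] → not satisfied.
section 2 — Class-M Consignment: [the importer is an authorised economic operator? no] AND [Protected Lot (section 6)? no] → not satisfied.
section 1 — Class-P Clearance: [the goods originate in a preference-partner country? no] AND [the goods are for the importer's own use? yes] AND [a valid proof of origin accompanies the goods? yes] → not satisfied.
section 9 — Class-M Declaration: [Class-P Clearance (section 1)? no] OR [a valid proof of origin accompanies the goods? yes] → satisfied.
section 3 — Qualifying Importation: [the goods are intended for re-export? no] AND [the declaration was lodged electronically? yes] AND [the goods fall within a tariff-suspension heading? yes] → not satisfied.
section 5 — Tier II Importation: [Class-M Declaration (section 9)? yes] OR [not a Qualifying Importation (section 3)? yes] → satisfied.
section 8 — Class-M Goods: [not a Scheduled Goods (section 7)? yes] AND [Class-M Consignment (section 2)? no] AND [not a Tier II Importation (section 5)? no] → not satisfied.
section 4 — Class-B Declaration: [Class-M Goods (section 8)? no] OR [the goods originate in a preference-partner country? no] → not satisfied.

No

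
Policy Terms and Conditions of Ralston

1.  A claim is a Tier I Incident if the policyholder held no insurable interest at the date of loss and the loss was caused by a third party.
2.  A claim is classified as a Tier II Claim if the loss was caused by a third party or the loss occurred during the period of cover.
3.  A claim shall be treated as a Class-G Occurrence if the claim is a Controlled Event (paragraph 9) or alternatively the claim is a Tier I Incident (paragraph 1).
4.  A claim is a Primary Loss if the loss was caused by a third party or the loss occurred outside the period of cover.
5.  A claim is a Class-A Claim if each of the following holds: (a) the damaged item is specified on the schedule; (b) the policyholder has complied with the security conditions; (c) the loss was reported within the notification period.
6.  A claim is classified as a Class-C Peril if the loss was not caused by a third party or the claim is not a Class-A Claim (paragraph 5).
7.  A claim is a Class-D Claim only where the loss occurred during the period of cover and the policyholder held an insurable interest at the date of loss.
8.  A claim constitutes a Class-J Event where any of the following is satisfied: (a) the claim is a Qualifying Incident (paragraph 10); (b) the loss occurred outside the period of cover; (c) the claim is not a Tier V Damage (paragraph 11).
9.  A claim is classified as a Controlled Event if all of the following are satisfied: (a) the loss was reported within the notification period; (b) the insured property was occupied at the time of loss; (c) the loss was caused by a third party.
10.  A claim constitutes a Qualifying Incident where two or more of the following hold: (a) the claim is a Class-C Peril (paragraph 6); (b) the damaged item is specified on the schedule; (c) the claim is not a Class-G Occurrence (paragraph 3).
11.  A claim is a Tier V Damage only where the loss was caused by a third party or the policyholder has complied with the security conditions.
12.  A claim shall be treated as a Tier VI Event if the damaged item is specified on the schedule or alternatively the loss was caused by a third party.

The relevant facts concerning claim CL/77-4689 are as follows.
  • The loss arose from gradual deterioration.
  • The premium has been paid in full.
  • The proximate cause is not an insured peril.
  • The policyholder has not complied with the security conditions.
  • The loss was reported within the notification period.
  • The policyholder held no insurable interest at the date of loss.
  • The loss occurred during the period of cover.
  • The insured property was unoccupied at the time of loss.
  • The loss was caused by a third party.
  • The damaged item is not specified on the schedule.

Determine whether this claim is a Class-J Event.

No

paragraph 5 — Class-A Claim: [the damaged item is specified on the schedule? no] AND [the policyholder has complied with the security conditions? no] AND [the loss was reported within the notification period? yes] → not satisfied.
paragraph 6 — Class-C Peril: [the loss was not caused by a third party? no] OR [not a Class-A Claim (paragraph 5)? yes] → satisfied.
paragraph 9 — Controlled Event: [the loss was reported within the notification period? yes] AND [the insured property was occupied at the time of loss? no] AND [the loss was caused by a third party? yes] → not satisfied.
paragraph 1 — Tier I Incident: [the policyholder held no insurable interest at the date of loss? yes] AND [the loss was caused by a third party? yes] → satisfied.
paragraph 3 — Class-G Occurrence: [Controlled Event (paragraph 9)? no] OR [Tier I Incident (paragraph 1)? yes] → satisfied.
paragraph 10 — Qualifying Incident: Class-C Peril (paragraph 6)? yes; the damaged item is specified on the schedule? no; not a Class-G Occurrence (paragraph 3)? no — 1 of 3 hold (need ≥2) → not satisfied.
paragraph 11 — Tier V Damage: [the loss was caused by a third party? yes] OR [the policyholder has complied with the security conditions? no] → satisfied.
paragraph 8 — Class-J Event: [Qualifying Incident (paragraph 10)? no] OR [the loss occurred outside the period of cover? no] OR [not a Tier V Damage (paragraph 11)? no] → not satisfied.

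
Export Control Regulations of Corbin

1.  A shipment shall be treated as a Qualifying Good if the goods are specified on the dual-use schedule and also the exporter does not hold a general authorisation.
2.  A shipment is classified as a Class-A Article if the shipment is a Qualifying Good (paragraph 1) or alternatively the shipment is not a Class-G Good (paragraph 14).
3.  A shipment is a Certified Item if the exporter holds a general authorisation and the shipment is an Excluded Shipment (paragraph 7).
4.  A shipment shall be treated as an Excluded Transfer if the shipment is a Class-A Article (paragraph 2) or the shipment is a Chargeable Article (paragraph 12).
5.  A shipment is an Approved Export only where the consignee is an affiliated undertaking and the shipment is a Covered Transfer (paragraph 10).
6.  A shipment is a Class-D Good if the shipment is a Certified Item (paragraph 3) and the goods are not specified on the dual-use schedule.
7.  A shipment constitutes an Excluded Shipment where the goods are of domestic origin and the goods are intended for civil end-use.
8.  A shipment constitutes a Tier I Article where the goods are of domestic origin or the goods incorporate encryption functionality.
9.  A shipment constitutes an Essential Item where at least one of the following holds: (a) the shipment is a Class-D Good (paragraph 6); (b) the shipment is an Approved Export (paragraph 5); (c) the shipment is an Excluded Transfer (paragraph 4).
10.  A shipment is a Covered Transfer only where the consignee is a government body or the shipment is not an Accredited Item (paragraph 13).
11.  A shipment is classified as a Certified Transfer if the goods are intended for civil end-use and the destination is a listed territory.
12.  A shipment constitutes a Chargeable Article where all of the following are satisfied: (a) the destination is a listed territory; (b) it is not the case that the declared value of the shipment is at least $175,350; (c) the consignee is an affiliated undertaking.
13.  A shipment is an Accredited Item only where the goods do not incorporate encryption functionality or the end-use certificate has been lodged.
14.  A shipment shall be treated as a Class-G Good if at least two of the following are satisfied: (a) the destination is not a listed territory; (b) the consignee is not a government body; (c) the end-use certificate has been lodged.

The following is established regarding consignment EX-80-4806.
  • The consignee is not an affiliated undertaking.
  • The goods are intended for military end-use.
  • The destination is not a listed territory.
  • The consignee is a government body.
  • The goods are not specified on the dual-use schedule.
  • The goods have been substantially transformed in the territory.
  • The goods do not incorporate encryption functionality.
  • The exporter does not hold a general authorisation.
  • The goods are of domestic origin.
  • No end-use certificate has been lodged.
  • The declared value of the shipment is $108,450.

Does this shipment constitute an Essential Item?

Under paragraph 7: the goods are of domestic origin? yes; and the goods are intended for civil end-use? no. So the shipment is not an Excluded Shipment.
Under paragraph 3: the exporter holds a general authorisation? no; and Excluded Shipment (paragraph 7)? no. So the shipment is not a Certified Item.
Under paragraph 6: Certified Item (paragraph 3)? no; and the goods are not specified on the dual-use schedule? yes. So the shipment is not a Class-D Good.
Under paragraph 13: the goods do not incorporate encryption functionality? yes; or the end-use certificate has been lodged? no. So the shipment is an Accredited Item.
Under paragraph 10: the consignee is a government body? yes; or not an Accredited Item (paragraph 13)? no. So the shipment is a Covered Transfer.
Under paragraph 5: the consignee is an affiliated undertaking? no; and Covered Transfer (paragraph 10)? yes. So the shipment is not an Approved Export.
Under paragraph 1: the goods are specified on the dual-use schedule? no; and the exporter does not hold a general authorisation? yes. So the shipment is not a Qualifying Good.
Under paragraph 14: the destination is not a listed territory? yes; the consignee is not a government body? no; the end-use certificate has been lodged? no — 1 of 3 hold (need ≥2) → not satisfied.
Under paragraph 2: Qualifying Good (paragraph 1)? no; or not a Class-G Good (paragraph 14)? yes. So the shipment is a Class-A Article.
Under paragraph 12: the destination is a listed territory? no; and declared value of the shipment: $108,450 ≥ $175,350? no, so negated condition yes; and the consignee is an affiliated undertaking? no. So the shipment is not a Chargeable Article.
Under paragraph 4: Class-A Article (paragraph 2)? yes; or Chargeable Article (paragraph 12)? no. So the shipment is an Excluded Transfer.
Under paragraph 9: Class-D Good (paragraph 6)? no; or Approved Export (paragraph 5)? no; or Excluded Transfer (paragraph 4)? yes. So the shipment is an Essential Item.

Yes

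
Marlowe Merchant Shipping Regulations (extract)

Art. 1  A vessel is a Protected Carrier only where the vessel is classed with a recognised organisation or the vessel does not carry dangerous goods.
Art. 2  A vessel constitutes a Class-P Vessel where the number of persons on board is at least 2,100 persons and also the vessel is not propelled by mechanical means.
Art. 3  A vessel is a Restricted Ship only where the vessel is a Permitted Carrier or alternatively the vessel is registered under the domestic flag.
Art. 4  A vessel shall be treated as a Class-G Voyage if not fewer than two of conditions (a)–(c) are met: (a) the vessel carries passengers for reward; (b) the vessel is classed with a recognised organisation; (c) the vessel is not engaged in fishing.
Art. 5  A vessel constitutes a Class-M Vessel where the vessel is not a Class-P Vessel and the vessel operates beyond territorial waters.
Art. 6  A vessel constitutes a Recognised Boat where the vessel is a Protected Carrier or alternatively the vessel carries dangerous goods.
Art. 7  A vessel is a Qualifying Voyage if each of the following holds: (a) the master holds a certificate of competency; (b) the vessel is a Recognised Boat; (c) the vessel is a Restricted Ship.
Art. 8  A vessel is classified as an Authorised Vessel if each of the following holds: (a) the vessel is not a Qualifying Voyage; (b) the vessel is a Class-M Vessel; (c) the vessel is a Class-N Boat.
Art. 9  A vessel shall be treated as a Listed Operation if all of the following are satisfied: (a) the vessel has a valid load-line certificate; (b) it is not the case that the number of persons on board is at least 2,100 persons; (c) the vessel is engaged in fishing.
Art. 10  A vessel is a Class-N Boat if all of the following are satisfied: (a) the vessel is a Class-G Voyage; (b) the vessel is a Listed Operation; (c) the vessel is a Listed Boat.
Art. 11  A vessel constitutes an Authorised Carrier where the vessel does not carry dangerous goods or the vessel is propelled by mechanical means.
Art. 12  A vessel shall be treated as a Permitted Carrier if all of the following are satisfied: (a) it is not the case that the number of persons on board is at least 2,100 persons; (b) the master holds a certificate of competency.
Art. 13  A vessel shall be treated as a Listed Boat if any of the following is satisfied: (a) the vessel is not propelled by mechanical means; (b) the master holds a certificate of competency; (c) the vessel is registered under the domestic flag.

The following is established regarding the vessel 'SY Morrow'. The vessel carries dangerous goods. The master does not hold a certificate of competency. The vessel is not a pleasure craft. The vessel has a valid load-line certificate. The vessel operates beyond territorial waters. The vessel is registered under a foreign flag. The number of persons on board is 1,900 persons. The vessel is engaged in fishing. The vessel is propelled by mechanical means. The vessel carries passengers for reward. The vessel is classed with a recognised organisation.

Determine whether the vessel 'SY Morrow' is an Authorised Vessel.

No

article 1 — Protected Carrier: [the vessel is classed with a recognised organisation? yes] OR [the vessel does not carry dangerous goods? no] → satisfied.
article 6 — Recognised Boat: [Protected Carrier (article 1)? yes] OR [the vessel carries dangerous goods? yes] → satisfied.
article 12 — Permitted Carrier: [number of persons on board: 1,900 persons ≥ 2,100 persons? no, so negated condition yes] AND [the master holds a certificate of competency? no] → not satisfied.
article 3 — Restricted Ship: [Permitted Carrier (article 12)? no] OR [the vessel is registered under the domestic flag? no] → not satisfied.
article 7 — Qualifying Voyage: [the master holds a certificate of competency? no] AND [Recognised Boat (article 6)? yes] AND [Restricted Ship (article 3)? no] → not satisfied.
article 2 — Class-P Vessel: [number of persons on board: 1,900 persons ≥ 2,100 persons? no] AND [the vessel is not propelled by mechanical means? no] → not satisfied.
article 5 — Class-M Vessel: [not a Class-P Vessel (article 2)? yes] AND [the vessel operates beyond territorial waters? yes] → satisfied.
article 4 — Class-G Voyage: the vessel carries passengers for reward? yes; the vessel is classed with a recognised organisation? yes; the vessel is not engaged in fishing? no — 2 of 3 hold (need ≥2) → satisfied.
article 9 — Listed Operation: [the vessel has a valid load-line certificate? yes] AND [number of persons on board: 1,900 persons ≥ 2,100 persons? no, so negated condition yes] AND [the vessel is engaged in fishing? yes] → satisfied.
article 13 — Listed Boat: [the vessel is not propelled by mechanical means? no] OR [the master holds a certificate of competency? no] OR [the vessel is registered under the domestic flag? no] → not satisfied.
article 10 — Class-N Boat: [Class-G Voyage (article 4)? yes] AND [Listed Operation (article 9)? yes] AND [Listed Boat (article 13)? no] → not satisfied.
article 8 — Authorised Vessel: [not a Qualifying Voyage (article 7)? yes] AND [Class-M Vessel (article 5)? yes] AND [Class-N Boat (article 10)? no] → not satisfied.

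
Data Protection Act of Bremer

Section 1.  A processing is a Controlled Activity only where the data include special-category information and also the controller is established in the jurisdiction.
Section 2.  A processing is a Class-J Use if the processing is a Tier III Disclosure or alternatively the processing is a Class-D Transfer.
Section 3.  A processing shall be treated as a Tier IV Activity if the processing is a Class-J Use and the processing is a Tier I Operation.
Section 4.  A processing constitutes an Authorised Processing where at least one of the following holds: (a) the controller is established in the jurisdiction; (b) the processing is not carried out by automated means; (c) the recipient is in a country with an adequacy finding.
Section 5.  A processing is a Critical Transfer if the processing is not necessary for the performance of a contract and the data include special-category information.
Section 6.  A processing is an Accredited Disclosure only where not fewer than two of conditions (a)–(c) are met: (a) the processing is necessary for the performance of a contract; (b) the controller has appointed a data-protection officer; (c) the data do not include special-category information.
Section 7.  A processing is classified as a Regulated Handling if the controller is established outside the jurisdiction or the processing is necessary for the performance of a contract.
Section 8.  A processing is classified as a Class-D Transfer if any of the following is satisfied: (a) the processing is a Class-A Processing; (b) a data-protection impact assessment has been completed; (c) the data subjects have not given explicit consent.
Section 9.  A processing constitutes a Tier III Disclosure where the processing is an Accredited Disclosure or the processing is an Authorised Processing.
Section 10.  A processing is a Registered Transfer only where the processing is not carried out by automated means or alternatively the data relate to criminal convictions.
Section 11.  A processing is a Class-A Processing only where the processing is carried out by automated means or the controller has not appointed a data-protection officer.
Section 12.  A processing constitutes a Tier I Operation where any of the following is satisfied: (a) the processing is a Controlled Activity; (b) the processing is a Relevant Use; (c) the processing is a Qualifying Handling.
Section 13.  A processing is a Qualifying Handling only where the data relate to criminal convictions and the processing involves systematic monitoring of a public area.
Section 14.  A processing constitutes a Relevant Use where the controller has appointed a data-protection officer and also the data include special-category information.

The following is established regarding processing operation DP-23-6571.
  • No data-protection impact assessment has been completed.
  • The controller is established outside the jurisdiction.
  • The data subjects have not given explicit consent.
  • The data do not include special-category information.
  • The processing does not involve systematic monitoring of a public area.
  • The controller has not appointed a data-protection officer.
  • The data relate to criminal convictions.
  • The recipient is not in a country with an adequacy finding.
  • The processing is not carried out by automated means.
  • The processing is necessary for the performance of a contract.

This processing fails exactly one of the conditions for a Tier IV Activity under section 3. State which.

Under section 6: the processing is necessary for the performance of a contract? yes; the controller has appointed a data-protection officer? no; the data do not include special-category information? yes — 2 of 3 hold (need ≥2) → satisfied.
Under section 4: the controller is established in the jurisdiction? no; or the processing is not carried out by automated means? yes; or the recipient is in a country with an adequacy finding? no. So the processing is an Authorised Processing.
Under section 9: Accredited Disclosure (section 6)? yes; or Authorised Processing (section 4)? yes. So the processing is a Tier III Disclosure.
Under section 11: the processing is carried out by automated means? no; or the controller has not appointed a data-protection officer? yes. So the processing is a Class-A Processing.
Under section 8: Class-A Processing (section 11)? yes; or a data-protection impact assessment has been completed? no; or the data subjects have not given explicit consent? yes. So the processing is a Class-D Transfer.
Under section 2: Tier III Disclosure (section 9)? yes; or Class-D Transfer (section 8)? yes. So the processing is a Class-J Use.
Under section 1: the data include special-category information? no; and the controller is established in the jurisdiction? no. So the processing is not a Controlled Activity.
Under section 14: the controller has appointed a data-protection officer? no; and the data include special-category information? no. So the processing is not a Relevant Use.
Under section 13: the data relate to criminal convictions? yes; and the processing involves systematic monitoring of a public area? no. So the processing is not a Qualifying Handling.
Under section 12: Controlled Activity (section 1)? no; or Relevant Use (section 14)? no; or Qualifying Handling (section 13)? no. So the processing is not a Tier I Operation.
Under section 3: Class-J Use (section 2)? yes; and Tier I Operation (section 12)? no. So the processing is not a Tier IV Activity.

Tier I Operation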